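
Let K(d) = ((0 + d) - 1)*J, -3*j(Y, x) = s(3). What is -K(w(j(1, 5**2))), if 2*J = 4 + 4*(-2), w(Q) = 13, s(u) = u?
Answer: 24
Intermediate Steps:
j(Y, x) = -1 (j(Y, x) = -1/3*3 = -1)
J = -2 (J = (4 + 4*(-2))/2 = (4 - 8)/2 = (1/2)*(-4) = -2)
K(d) = 2 - 2*d (K(d) = ((0 + d) - 1)*(-2) = (d - 1)*(-2) = (-1 + d)*(-2) = 2 - 2*d)
-K(w(j(1, 5**2))) = -(2 - 2*13) = -(2 - 26) = -1*(-24) = 24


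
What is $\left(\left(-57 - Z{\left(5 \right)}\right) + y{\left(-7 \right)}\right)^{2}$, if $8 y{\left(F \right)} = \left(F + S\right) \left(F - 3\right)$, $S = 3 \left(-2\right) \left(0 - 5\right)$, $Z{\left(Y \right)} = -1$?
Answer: $\frac{114921}{16} \approx 7182.6$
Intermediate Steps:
$S = 30$ ($S = \left(-6\right) \left(-5\right) = 30$)
$y{\left(F \right)} = \frac{\left(-3 + F\right) \left(30 + F\right)}{8}$ ($y{\left(F \right)} = \frac{\left(F + 30\right) \left(F - 3\right)}{8} = \frac{\left(30 + F\right) \left(-3 + F\right)}{8} = \frac{\left(-3 + F\right) \left(30 + F\right)}{8}$)
$\left(\left(-57 - Z{\left(5 \right)}\right) + y{\left(-7 \right)}\right)^{2} = \left(\left(-57 - -1\right) + \left(- \frac{45}{4} + \frac{\left(-7\right)^{2}}{8} + \frac{27}{8} \left(-7\right)\right)\right)^{2} = \left(\left(-57 + 1\right) - \frac{115}{4}\right)^{2} = \left(-56 - \frac{115}{4}\right)^{2} = \left(- \frac{339}{4}\right)^{2} = \frac{114921}{16}$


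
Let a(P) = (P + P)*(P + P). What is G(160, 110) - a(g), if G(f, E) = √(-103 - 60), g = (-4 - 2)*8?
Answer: -9216 + I*√163 ≈ -9216.0 + 12.767*I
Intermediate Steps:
g = -48 (g = -6*8 = -48)
G(f, E) = I*√163 (G(f, E) = √(-163) = I*√163)
a(P) = 4*P² (a(P) = (2*P)*(2*P) = 4*P²)
G(160, 110) - a(g) = I*√163 - 4*(-48)² = I*√163 - 4*2304 = I*√163 - 1*9216 = I*√163 - 9216 = -9216 + I*√163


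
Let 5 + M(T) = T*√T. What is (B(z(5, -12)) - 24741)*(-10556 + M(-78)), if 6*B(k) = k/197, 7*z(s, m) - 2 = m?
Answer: 1080955545842/4137 + 2661191572*I*√78/1379 ≈ 2.6129e+8 + 1.7044e+7*I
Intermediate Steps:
M(T) = -5 + T^(3/2) (M(T) = -5 + T*√T = -5 + T^(3/2))
z(s, m) = 2/7 + m/7
B(k) = k/1182 (B(k) = (k/197)/6 = k/1182)
(B(z(5, -12)) - 24741)*(-10556 + M(-78)) = ((2/7 + (⅐)*(-12))/1182 - 24741)*(-10556 + (-5 + (-78)^(3/2))) = ((2/7 - 12/7)/1182 - 24741)*(-10556 + (-5 - 78*I*√78)) = ((1/1182)*(-10/7) - 24741)*(-10561 - 78*I*√78) = (-5/4137 - 24741)*(-10561 - 78*I*√78) = -102353522*(-10561 - 78*I*√78)/4137 = 1080955545842/4137 + 2661191572*I*√78/1379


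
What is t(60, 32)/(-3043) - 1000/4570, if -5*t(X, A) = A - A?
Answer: -100/457 ≈ -0.21882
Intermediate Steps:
t(X, A) = 0 (t(X, A) = -(A - A)/5 = -⅕*0 = 0)
t(60, 32)/(-3043) - 1000/4570 = 0/(-3043) - 1000/4570 = 0*(-1/3043) - 1000*1/4570 = 0 - 100/457 = -100/457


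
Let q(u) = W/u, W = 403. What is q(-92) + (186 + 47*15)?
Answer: 81569/92 ≈ 886.62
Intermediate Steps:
q(u) = 403/u
q(-92) + (186 + 47*15) = 403/(-92) + (186 + 47*15) = 403*(-1/92) + (186 + 705) = -403/92 + 891 = 81569/92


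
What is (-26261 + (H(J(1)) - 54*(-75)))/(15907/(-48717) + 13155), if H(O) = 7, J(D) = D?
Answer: -270428067/160214057 ≈ -1.6879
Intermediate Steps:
(-26261 + (H(J(1)) - 54*(-75)))/(15907/(-48717) + 13155) = (-26261 + (7 - 54*(-75)))/(15907/(-48717) + 13155) = (-26261 + (7 + 4050))/(15907*(-1/48717) + 13155) = (-26261 + 4057)/(-15907/48717 + 13155) = -22204/640856228/48717 = -22204*48717/640856228 = -270428067/160214057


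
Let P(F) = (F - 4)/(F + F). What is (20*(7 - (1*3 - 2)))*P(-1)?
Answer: 300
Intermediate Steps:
P(F) = (-4 + F)/(2*F) (P(F) = (-4 + F)/((2*F)) = (-4 + F)*(1/(2*F)) = (-4 + F)/(2*F))
(20*(7 - (1*3 - 2)))*P(-1) = (20*(7 - (1*3 - 2)))*((½)*(-4 - 1)/(-1)) = (20*(7 - (3 - 2)))*((½)*(-1)*(-5)) = (20*(7 - 1*1))*(5/2) = (20*(7 - 1))*(5/2) = (20*6)*(5/2) = 120*(5/2) = 300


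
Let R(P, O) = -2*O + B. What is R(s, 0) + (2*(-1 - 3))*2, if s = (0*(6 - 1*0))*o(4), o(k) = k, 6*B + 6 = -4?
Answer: -53/3 ≈ -17.667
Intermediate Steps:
B = -5/3 (B = -1 + (1/6)*(-4) = -1 - 2/3 = -5/3 ≈ -1.6667)
s = 0 (s = (0*(6 - 1*0))*4 = (0*(6 + 0))*4 = (0*6)*4 = 0*4 = 0)
R(P, O) = -5/3 - 2*O (R(P, O) = -2*O - 5/3 = -5/3 - 2*O)
R(s, 0) + (2*(-1 - 3))*2 = (-5/3 - 2*0) + (2*(-1 - 3))*2 = (-5/3 + 0) + (2*(-4))*2 = -5/3 - 8*2 = -5/3 - 16 = -53/3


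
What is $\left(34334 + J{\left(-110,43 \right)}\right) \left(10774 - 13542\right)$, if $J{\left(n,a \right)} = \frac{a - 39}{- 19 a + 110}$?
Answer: $- \frac{67190802912}{707} \approx -9.5037 \cdot 10^{7}$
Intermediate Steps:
$J{\left(n,a \right)} = \frac{-39 + a}{110 - 19 a}$
$\left(34334 + J{\left(-110,43 \right)}\right) \left(10774 - 13542\right) = \left(34334 + \frac{39 - 43}{-110 + 19 \cdot 43}\right) \left(10774 - 13542\right) = \left(34334 + \frac{39 - 43}{-110 + 817}\right) \left(-2768\right) = \left(34334 + \frac{1}{707} \left(-4\right)\right) \left(-2768\right) = \left(34334 - \frac{4}{707}\right) \left(-2768\right) = \frac{24274134}{707} \left(-2768\right) = - \frac{67190802912}{707}$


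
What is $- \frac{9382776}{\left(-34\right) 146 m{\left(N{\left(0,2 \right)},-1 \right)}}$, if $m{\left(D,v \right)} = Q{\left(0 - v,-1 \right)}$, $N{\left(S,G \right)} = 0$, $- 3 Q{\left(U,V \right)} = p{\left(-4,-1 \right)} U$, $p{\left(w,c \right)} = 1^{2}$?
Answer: $- \frac{413946}{73} \approx -5670.5$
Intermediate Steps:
$p{\left(w,c \right)} = 1$
$Q{\left(U,V \right)} = - \frac{U}{3}$ ($Q{\left(U,V \right)} = - \frac{1 U}{3} = - \frac{U}{3}$)
$m{\left(D,v \right)} = \frac{v}{3}$ ($m{\left(D,v \right)} = - \frac{0 - v}{3} = - \frac{\left(-1\right) v}{3} = \frac{v}{3}$)
$- \frac{9382776}{\left(-34\right) 146 m{\left(N{\left(0,2 \right)},-1 \right)}} = - \frac{9382776}{\left(-34\right) 146 \cdot \frac{1}{3} \left(-1\right)} = - \frac{9382776}{\left(-4964\right) \left(- \frac{1}{3}\right)} = - \frac{9382776}{\frac{4964}{3}} = \left(-9382776\right) \frac{3}{4964} = - \frac{413946}{73}$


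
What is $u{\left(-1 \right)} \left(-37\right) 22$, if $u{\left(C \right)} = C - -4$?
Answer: $-2442$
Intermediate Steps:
$u{\left(C \right)} = 4 + C$ ($u{\left(C \right)} = C + 4 = 4 + C$)
$u{\left(-1 \right)} \left(-37\right) 22 = \left(4 - 1\right) \left(-37\right) 22 = 3 \left(-37\right) 22 = \left(-111\right) 22 = -2442$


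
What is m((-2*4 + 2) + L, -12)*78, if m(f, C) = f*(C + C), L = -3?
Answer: 16848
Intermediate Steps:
m(f, C) = 2*C*f (m(f, C) = f*(2*C) = 2*C*f)
m((-2*4 + 2) + L, -12)*78 = (2*(-12)*((-2*4 + 2) - 3))*78 = (2*(-12)*((-8 + 2) - 3))*78 = (2*(-12)*(-6 - 3))*78 = (2*(-12)*(-9))*78 = 216*78 = 16848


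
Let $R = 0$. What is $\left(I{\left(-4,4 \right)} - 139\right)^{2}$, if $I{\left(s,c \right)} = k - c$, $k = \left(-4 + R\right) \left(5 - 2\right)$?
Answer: $24025$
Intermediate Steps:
$k = -12$ ($k = \left(-4 + 0\right) \left(5 - 2\right) = \left(-4\right) 3 = -12$)
$I{\left(s,c \right)} = -12 - c$
$\left(I{\left(-4,4 \right)} - 139\right)^{2} = \left(\left(-12 - 4\right) - 139\right)^{2} = \left(-16 - 139\right)^{2} = \left(-155\right)^{2} = 24025$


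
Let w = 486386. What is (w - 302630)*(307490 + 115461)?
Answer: 77719783956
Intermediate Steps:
(w - 302630)*(307490 + 115461) = (486386 - 302630)*(307490 + 115461) = 183756*422951 = 77719783956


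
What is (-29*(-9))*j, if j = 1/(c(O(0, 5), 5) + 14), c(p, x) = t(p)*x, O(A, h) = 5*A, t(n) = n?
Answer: 261/14 ≈ 18.643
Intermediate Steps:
c(p, x) = p*x
j = 1/14 (j = 1/((5*0)*5 + 14) = 1/(0*5 + 14) = 1/(0 + 14) = 1/14 ≈ 0.071429)
(-29*(-9))*j = -29*(-9)*(1/14) = 261*(1/14) = 261/14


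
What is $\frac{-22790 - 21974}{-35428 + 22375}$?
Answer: $\frac{2356}{687} \approx 3.4294$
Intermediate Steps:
$\frac{-22790 - 21974}{-35428 + 22375} = \frac{-22790 - 21974}{-13053} = \left(-22790 - 21974\right) \left(- \frac{1}{13053}\right) = \left(-44764\right) \left(- \frac{1}{13053}\right) = \frac{2356}{687}$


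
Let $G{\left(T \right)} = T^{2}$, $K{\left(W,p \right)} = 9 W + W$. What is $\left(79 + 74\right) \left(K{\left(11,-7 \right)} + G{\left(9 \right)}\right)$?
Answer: $29223$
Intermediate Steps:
$K{\left(W,p \right)} = 10 W$
$\left(79 + 74\right) \left(K{\left(11,-7 \right)} + G{\left(9 \right)}\right) = \left(79 + 74\right) \left(10 \cdot 11 + 9^{2}\right) = 153 \left(110 + 81\right) = 153 \cdot 191 = 29223$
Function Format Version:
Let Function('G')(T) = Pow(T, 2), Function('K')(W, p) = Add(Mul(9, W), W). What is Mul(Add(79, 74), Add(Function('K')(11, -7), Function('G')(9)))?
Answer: 29223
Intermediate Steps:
Function('K')(W, p) = Mul(10, W)
Mul(Add(79, 74), Add(Function('K')(11, -7), Function('G')(9))) = Mul(Add(79, 74), Add(Mul(10, 11), Pow(9, 2))) = Mul(153, Add(110, 81)) = Mul(153, 191) = 29223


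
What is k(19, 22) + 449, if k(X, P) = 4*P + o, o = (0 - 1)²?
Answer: 538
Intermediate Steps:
o = 1 (o = (-1)² = 1)
k(X, P) = 1 + 4*P (k(X, P) = 4*P + 1 = 1 + 4*P)
k(19, 22) + 449 = (1 + 4*22) + 449 = (1 + 88) + 449 = 89 + 449 = 538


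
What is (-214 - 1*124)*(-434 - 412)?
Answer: 285948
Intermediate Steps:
(-214 - 1*124)*(-434 - 412) = (-214 - 124)*(-846) = -338*(-846) = 285948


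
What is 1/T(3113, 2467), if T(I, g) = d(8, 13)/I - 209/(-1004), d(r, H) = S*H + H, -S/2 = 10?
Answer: 3125452/402629 ≈ 7.7626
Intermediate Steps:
S = -20 (S = -2*10 = -20)
d(r, H) = -19*H (d(r, H) = -20*H + H = -19*H)
T(I, g) = 209/1004 - 247/I (T(I, g) = (-19*13)/I - 209/(-1004) = -247/I - 209*(-1/1004) = -247/I + 209/1004 = 209/1004 - 247/I)
1/T(3113, 2467) = 1/(209/1004 - 247/3113) = 1/(402629/3125452) = 3125452/402629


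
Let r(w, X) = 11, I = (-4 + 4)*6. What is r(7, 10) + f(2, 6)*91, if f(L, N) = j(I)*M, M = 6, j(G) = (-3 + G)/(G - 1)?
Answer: 1649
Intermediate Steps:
I = 0 (I = 0*6 = 0)
j(G) = (-3 + G)/(-1 + G)
f(L, N) = 18 (f(L, N) = ((-3 + 0)/(-1 + 0))*6 = (-3/(-1))*6 = -1*(-3)*6 = 3*6 = 18)
r(7, 10) + f(2, 6)*91 = 11 + 18*91 = 11 + 1638 = 1649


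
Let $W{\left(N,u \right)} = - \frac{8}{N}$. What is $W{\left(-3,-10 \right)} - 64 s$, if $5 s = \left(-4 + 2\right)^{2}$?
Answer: $- \frac{728}{15} \approx -48.533$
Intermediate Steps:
$s = \frac{4}{5}$ ($s = \frac{\left(-4 + 2\right)^{2}}{5} = \frac{\left(-2\right)^{2}}{5} = \frac{1}{5} \cdot 4 = \frac{4}{5} \approx 0.8$)
$W{\left(-3,-10 \right)} - 64 s = - \frac{8}{-3} - \frac{256}{5} = \left(-8\right) \left(- \frac{1}{3}\right) - \frac{256}{5} = \frac{8}{3} - \frac{256}{5} = - \frac{728}{15}$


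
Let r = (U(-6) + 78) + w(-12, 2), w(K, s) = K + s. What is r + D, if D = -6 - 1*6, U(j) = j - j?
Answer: 56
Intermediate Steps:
U(j) = 0
D = -12 (D = -6 - 6 = -12)
r = 68 (r = (0 + 78) + (-12 + 2) = 78 - 10 = 68)
r + D = 68 - 12 = 56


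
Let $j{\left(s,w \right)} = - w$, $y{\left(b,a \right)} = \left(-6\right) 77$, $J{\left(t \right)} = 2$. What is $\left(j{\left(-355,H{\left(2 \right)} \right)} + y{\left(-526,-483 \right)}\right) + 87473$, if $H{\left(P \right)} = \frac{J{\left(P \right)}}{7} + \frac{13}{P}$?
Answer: $\frac{1218059}{14} \approx 87004.0$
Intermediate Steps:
$y{\left(b,a \right)} = -462$
$H{\left(P \right)} = \frac{2}{7} + \frac{13}{P}$
$\left(j{\left(-355,H{\left(2 \right)} \right)} + y{\left(-526,-483 \right)}\right) + 87473 = \left(- (\frac{2}{7} + \frac{13}{2}) - 462\right) + 87473 = \left(\left(-1\right) \frac{95}{14} - 462\right) + 87473 = \left(- \frac{95}{14} - 462\right) + 87473 = - \frac{6563}{14} + 87473 = \frac{1218059}{14}$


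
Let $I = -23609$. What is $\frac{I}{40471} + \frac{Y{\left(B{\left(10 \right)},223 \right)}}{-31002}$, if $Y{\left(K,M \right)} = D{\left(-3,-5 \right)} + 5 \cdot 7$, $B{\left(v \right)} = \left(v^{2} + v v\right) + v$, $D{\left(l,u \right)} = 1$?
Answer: $- \frac{122230529}{209113657} \approx -0.58452$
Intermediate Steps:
$B{\left(v \right)} = v + 2 v^{2}$ ($B{\left(v \right)} = \left(v^{2} + v^{2}\right) + v = 2 v^{2} + v = v + 2 v^{2}$)
$Y{\left(K,M \right)} = 36$ ($Y{\left(K,M \right)} = 1 + 5 \cdot 7 = 1 + 35 = 36$)
$\frac{I}{40471} + \frac{Y{\left(B{\left(10 \right)},223 \right)}}{-31002} = - \frac{23609}{40471} + \frac{36}{-31002} = \left(-23609\right) \frac{1}{40471} + 36 \left(- \frac{1}{31002}\right) = - \frac{23609}{40471} - \frac{6}{5167} = - \frac{122230529}{209113657}$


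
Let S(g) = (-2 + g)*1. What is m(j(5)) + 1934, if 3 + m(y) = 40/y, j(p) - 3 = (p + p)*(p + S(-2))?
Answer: 25143/13 ≈ 1934.1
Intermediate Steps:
S(g) = -2 + g
j(p) = 3 + 2*p*(-4 + p) (j(p) = 3 + (p + p)*(p + (-2 - 2)) = 3 + (2*p)*(p - 4) = 3 + (2*p)*(-4 + p) = 3 + 2*p*(-4 + p))
m(y) = -3 + 40/y
m(j(5)) + 1934 = (-3 + 40/(3 - 8*5 + 2*5²)) + 1934 = (-3 + 40/(3 - 40 + 2*25)) + 1934 = (-3 + 40/(3 - 40 + 50)) + 1934 = (-3 + 40/13) + 1934 = 1/13 + 1934 = 25143/13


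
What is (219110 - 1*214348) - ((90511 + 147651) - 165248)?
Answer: -68152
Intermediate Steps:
(219110 - 1*214348) - ((90511 + 147651) - 165248) = (219110 - 214348) - (238162 - 165248) = 4762 - 1*72914 = 4762 - 72914 = -68152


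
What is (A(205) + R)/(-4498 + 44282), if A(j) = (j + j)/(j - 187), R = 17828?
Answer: 160657/358056 ≈ 0.44869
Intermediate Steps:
A(j) = 2*j/(-187 + j) (A(j) = (2*j)/(-187 + j) = 2*j/(-187 + j))
(A(205) + R)/(-4498 + 44282) = (2*205/(-187 + 205) + 17828)/(-4498 + 44282) = (2*205/18 + 17828)/39784 = (2*205*(1/18) + 17828)*(1/39784) = (205/9 + 17828)*(1/39784) = (160657/9)*(1/39784) = 160657/358056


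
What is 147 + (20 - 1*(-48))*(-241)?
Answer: -16241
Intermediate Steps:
147 + (20 - 1*(-48))*(-241) = 147 + (20 + 48)*(-241) = 147 + 68*(-241) = 147 - 16388 = -16241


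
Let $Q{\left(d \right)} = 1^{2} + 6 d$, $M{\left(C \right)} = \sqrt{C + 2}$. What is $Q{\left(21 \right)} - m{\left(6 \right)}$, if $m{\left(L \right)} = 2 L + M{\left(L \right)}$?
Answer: $115 - 2 \sqrt{2} \approx 112.17$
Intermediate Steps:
$M{\left(C \right)} = \sqrt{2 + C}$
$Q{\left(d \right)} = 1 + 6 d$
$m{\left(L \right)} = \sqrt{2 + L} + 2 L$ ($m{\left(L \right)} = 2 L + \sqrt{2 + L} = \sqrt{2 + L} + 2 L$)
$Q{\left(21 \right)} - m{\left(6 \right)} = \left(1 + 6 \cdot 21\right) - \left(\sqrt{2 + 6} + 2 \cdot 6\right) = \left(1 + 126\right) - \left(\sqrt{8} + 12\right) = 127 - \left(2 \sqrt{2} + 12\right) = 127 - \left(12 + 2 \sqrt{2}\right) = 115 - 2 \sqrt{2}$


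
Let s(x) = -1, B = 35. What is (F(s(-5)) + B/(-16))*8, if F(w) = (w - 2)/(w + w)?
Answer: -11/2 ≈ -5.5000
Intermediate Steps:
F(w) = (-2 + w)/(2*w) (F(w) = (-2 + w)/((2*w)) = (-2 + w)*(1/(2*w)) = (-2 + w)/(2*w))
(F(s(-5)) + B/(-16))*8 = ((½)*(-2 - 1)/(-1) + 35/(-16))*8 = ((½)*(-1)*(-3) + 35*(-1/16))*8 = (3/2 - 35/16)*8 = -11/16*8 = -11/2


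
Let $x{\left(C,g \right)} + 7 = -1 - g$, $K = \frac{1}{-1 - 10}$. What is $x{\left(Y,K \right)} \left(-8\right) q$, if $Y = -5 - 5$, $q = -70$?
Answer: $- \frac{48720}{11} \approx -4429.1$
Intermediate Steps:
$K = - \frac{1}{11}$ ($K = \frac{1}{-11} = - \frac{1}{11} \approx -0.090909$)
$Y = -10$
$x{\left(C,g \right)} = -8 - g$ ($x{\left(C,g \right)} = -7 - \left(1 + g\right) = -8 - g$)
$x{\left(Y,K \right)} \left(-8\right) q = \left(-8 - - \frac{1}{11}\right) \left(-8\right) \left(-70\right) = \left(-8 + \frac{1}{11}\right) \left(-8\right) \left(-70\right) = \left(- \frac{87}{11}\right) \left(-8\right) \left(-70\right) = \frac{696}{11} \left(-70\right) = - \frac{48720}{11}$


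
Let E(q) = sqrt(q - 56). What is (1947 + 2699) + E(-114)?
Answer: 4646 + I*sqrt(170) ≈ 4646.0 + 13.038*I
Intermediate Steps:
E(q) = sqrt(-56 + q)
(1947 + 2699) + E(-114) = (1947 + 2699) + sqrt(-56 - 114) = 4646 + sqrt(-170) = 4646 + I*sqrt(170)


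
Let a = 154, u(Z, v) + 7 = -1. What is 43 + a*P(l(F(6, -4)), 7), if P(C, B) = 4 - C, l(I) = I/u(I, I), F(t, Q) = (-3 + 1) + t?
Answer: 736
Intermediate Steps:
u(Z, v) = -8 (u(Z, v) = -7 - 1 = -8)
F(t, Q) = -2 + t
l(I) = -I/8 (l(I) = I/(-8) = I*(-⅛) = -I/8)
43 + a*P(l(F(6, -4)), 7) = 43 + 154*(4 - (-1)*(-2 + 6)/8) = 43 + 154*(4 - (-1)*4/8) = 43 + 154*(4 - 1*(-½)) = 43 + 154*(4 + ½) = 43 + 154*(9/2) = 43 + 693 = 736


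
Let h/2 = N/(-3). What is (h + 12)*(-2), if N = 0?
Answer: -24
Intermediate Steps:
h = 0 (h = 2*(0/(-3)) = 2*(0*(-1/3)) = 2*0 = 0)
(h + 12)*(-2) = (0 + 12)*(-2) = 12*(-2) = -24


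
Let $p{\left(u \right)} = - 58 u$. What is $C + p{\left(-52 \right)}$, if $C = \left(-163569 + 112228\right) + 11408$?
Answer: $-36917$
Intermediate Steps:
$C = -39933$ ($C = -51341 + 11408 = -39933$)
$C + p{\left(-52 \right)} = -39933 - -3016 = -39933 + 3016 = -36917$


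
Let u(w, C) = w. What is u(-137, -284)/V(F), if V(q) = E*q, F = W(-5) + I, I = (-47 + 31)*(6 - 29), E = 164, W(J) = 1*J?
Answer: -137/59532 ≈ -0.0023013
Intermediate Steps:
W(J) = J
I = 368 (I = -16*(-23) = 368)
F = 363 (F = -5 + 368 = 363)
V(q) = 164*q
u(-137, -284)/V(F) = -137/(164*363) = -137/59532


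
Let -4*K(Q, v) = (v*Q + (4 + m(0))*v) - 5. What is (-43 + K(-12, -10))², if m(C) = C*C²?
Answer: 61009/16 ≈ 3813.1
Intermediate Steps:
m(C) = C³
K(Q, v) = 5/4 - v - Q*v/4 (K(Q, v) = -((v*Q + (4 + 0³)*v) - 5)/4 = -((Q*v + (4 + 0)*v) - 5)/4 = -((Q*v + 4*v) - 5)/4 = -((4*v + Q*v) - 5)/4 = -(-5 + 4*v + Q*v)/4 = 5/4 - v - Q*v/4)
(-43 + K(-12, -10))² = (-43 + (5/4 - 1*(-10) - ¼*(-12)*(-10)))² = (-43 + (5/4 + 10 - 30))² = (-43 - 75/4)² = (-247/4)² = 61009/16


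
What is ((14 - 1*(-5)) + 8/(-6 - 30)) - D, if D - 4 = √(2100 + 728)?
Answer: 133/9 - 2*√707 ≈ -38.401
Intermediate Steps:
D = 4 + 2*√707 (D = 4 + √(2100 + 728) = 4 + √2828 = 4 + 2*√707 ≈ 57.179)
((14 - 1*(-5)) + 8/(-6 - 30)) - D = ((14 - 1*(-5)) + 8/(-6 - 30)) - (4 + 2*√707) = ((14 + 5) + 8/(-36)) + (-4 - 2*√707) = (19 - 1/36*8) + (-4 - 2*√707) = (19 - 2/9) + (-4 - 2*√707) = 169/9 + (-4 - 2*√707) = 133/9 - 2*√707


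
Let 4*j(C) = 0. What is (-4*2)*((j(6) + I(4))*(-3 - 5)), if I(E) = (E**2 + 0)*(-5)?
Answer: -5120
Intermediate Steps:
I(E) = -5*E**2 (I(E) = E**2*(-5) = -5*E**2)
j(C) = 0 (j(C) = (1/4)*0 = 0)
(-4*2)*((j(6) + I(4))*(-3 - 5)) = (-4*2)*((0 - 5*4**2)*(-3 - 5)) = -8*(0 - 5*16)*(-8) = -8*(0 - 80)*(-8) = -(-640)*(-8) = -8*640 = -5120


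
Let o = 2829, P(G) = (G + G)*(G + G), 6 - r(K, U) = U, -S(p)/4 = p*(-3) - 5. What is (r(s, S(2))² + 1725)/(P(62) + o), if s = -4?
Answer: 3169/18205 ≈ 0.17407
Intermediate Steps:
S(p) = 20 + 12*p (S(p) = -4*(p*(-3) - 5) = -4*(-3*p - 5) = -4*(-5 - 3*p) = 20 + 12*p)
r(K, U) = 6 - U
P(G) = 4*G² (P(G) = (2*G)*(2*G) = 4*G²)
(r(s, S(2))² + 1725)/(P(62) + o) = ((6 - (20 + 12*2))² + 1725)/(4*62² + 2829) = ((6 - (20 + 24))² + 1725)/(4*3844 + 2829) = ((6 - 1*44)² + 1725)/(15376 + 2829) = ((6 - 44)² + 1725)/18205 = ((-38)² + 1725)*(1/18205) = (1444 + 1725)*(1/18205) = 3169*(1/18205) = 3169/18205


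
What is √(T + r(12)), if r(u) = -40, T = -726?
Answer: I*√766 ≈ 27.677*I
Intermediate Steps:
√(T + r(12)) = √(-726 - 40) = √(-766) = I*√766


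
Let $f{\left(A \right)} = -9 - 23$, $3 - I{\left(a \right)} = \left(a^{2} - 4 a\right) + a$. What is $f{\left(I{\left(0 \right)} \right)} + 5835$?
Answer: $5803$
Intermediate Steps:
$I{\left(a \right)} = 3 - a^{2} + 3 a$ ($I{\left(a \right)} = 3 - \left(\left(a^{2} - 4 a\right) + a\right) = 3 - \left(a^{2} - 3 a\right) = 3 - a^{2} + 3 a$)
$f{\left(A \right)} = -32$ ($f{\left(A \right)} = -9 - 23 = -32$)
$f{\left(I{\left(0 \right)} \right)} + 5835 = -32 + 5835 = 5803$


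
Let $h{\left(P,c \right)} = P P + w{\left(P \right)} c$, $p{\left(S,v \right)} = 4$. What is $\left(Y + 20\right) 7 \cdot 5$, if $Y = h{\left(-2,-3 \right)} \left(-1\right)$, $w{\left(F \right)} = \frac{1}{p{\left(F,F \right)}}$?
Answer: $\frac{2345}{4} \approx 586.25$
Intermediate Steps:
$w{\left(F \right)} = \frac{1}{4}$
$h{\left(P,c \right)} = P^{2} + \frac{c}{4}$ ($h{\left(P,c \right)} = P P + \frac{c}{4} = P^{2} + \frac{c}{4}$)
$Y = - \frac{13}{4}$ ($Y = \left(\left(-2\right)^{2} + \frac{1}{4} \left(-3\right)\right) \left(-1\right) = \left(4 - \frac{3}{4}\right) \left(-1\right) = \frac{13}{4} \left(-1\right) = - \frac{13}{4} \approx -3.25$)
$\left(Y + 20\right) 7 \cdot 5 = \left(- \frac{13}{4} + 20\right) 7 \cdot 5 = \frac{67}{4} \cdot 35 = \frac{2345}{4}$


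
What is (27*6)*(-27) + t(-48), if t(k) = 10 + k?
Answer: -4412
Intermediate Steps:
(27*6)*(-27) + t(-48) = (27*6)*(-27) + (10 - 48) = 162*(-27) - 38 = -4374 - 38 = -4412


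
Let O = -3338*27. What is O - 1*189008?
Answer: -279134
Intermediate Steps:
O = -90126
O - 1*189008 = -90126 - 1*189008 = -90126 - 189008 = -279134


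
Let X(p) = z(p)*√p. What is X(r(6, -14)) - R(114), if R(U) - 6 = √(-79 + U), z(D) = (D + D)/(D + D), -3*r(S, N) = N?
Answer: -6 - √35 + √42/3 ≈ -9.7558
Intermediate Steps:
r(S, N) = -N/3
z(D) = 1 (z(D) = (2*D)/((2*D)) = (2*D)*(1/(2*D)) = 1)
R(U) = 6 + √(-79 + U)
X(p) = √p (X(p) = 1*√p = √p)
X(r(6, -14)) - R(114) = √(-⅓*(-14)) - (6 + √(-79 + 114)) = √(14/3) - (6 + √35) = √42/3 + (-6 - √35) = -6 - √35 + √42/3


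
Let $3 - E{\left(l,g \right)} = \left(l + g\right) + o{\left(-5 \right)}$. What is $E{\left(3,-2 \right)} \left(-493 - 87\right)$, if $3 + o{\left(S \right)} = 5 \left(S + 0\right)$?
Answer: $-17400$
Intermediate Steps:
$o{\left(S \right)} = -3 + 5 S$ ($o{\left(S \right)} = -3 + 5 \left(S + 0\right) = -3 + 5 S$)
$E{\left(l,g \right)} = 31 - g - l$ ($E{\left(l,g \right)} = 3 - \left(\left(l + g\right) + \left(-3 + 5 \left(-5\right)\right)\right) = 3 - \left(\left(g + l\right) - 28\right) = 3 - \left(-28 + g + l\right) = 31 - g - l$)
$E{\left(3,-2 \right)} \left(-493 - 87\right) = \left(31 - -2 - 3\right) \left(-493 - 87\right) = \left(31 + 2 - 3\right) \left(-580\right) = 30 \left(-580\right) = -17400$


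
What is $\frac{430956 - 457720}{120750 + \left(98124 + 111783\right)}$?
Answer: $- \frac{26764}{330657} \approx -0.080942$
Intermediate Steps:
$\frac{430956 - 457720}{120750 + \left(98124 + 111783\right)} = - \frac{26764}{120750 + 209907} = - \frac{26764}{330657}$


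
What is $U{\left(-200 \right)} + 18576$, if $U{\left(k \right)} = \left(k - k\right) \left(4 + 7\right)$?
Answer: $18576$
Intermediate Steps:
$U{\left(k \right)} = 0$ ($U{\left(k \right)} = 0 \cdot 11 = 0$)
$U{\left(-200 \right)} + 18576 = 0 + 18576 = 18576$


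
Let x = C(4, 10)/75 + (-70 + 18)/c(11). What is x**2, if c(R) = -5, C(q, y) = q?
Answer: 614656/5625 ≈ 109.27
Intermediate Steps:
x = 784/75 (x = 4/75 + (-70 + 18)/(-5) = 4*(1/75) - 52*(-1/5) = 4/75 + 52/5 = 784/75 ≈ 10.453)
x**2 = (784/75)**2 = 614656/5625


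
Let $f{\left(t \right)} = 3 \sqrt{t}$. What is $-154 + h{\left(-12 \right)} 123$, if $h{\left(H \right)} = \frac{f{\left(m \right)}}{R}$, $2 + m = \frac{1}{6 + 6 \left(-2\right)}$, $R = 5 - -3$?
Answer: $-154 + \frac{123 i \sqrt{78}}{16} \approx -154.0 + 67.894 i$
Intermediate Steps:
$R = 8$ ($R = 5 + 3 = 8$)
$m = - \frac{13}{6}$ ($m = -2 + \frac{1}{6 + 6 \left(-2\right)} = -2 + \frac{1}{6 - 12} = -2 + \frac{1}{-6} = -2 - \frac{1}{6} = - \frac{13}{6} \approx -2.1667$)
$h{\left(H \right)} = \frac{i \sqrt{78}}{16}$ ($h{\left(H \right)} = \frac{3 \sqrt{- \frac{13}{6}}}{8} = 3 \frac{i \sqrt{78}}{6} \cdot \frac{1}{8} = \frac{i \sqrt{78}}{2} \cdot \frac{1}{8} = \frac{i \sqrt{78}}{16}$)
$-154 + h{\left(-12 \right)} 123 = -154 + \frac{i \sqrt{78}}{16} \cdot 123 = -154 + \frac{123 i \sqrt{78}}{16}$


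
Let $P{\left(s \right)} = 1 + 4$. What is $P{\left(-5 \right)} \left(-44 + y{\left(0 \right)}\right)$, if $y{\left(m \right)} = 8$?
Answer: $-180$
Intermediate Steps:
$P{\left(s \right)} = 5$
$P{\left(-5 \right)} \left(-44 + y{\left(0 \right)}\right) = 5 \left(-44 + 8\right) = 5 \left(-36\right) = -180$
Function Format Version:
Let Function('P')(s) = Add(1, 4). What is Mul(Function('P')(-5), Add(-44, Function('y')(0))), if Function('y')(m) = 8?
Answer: -180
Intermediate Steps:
Function('P')(s) = 5
Mul(Function('P')(-5), Add(-44, Function('y')(0))) = Mul(5, Add(-44, 8)) = Mul(5, -36) = -180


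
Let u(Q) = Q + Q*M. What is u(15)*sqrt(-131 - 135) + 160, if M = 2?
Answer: 160 + 45*I*sqrt(266) ≈ 160.0 + 733.93*I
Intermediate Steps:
u(Q) = 3*Q (u(Q) = Q + Q*2 = Q + 2*Q = 3*Q)
u(15)*sqrt(-131 - 135) + 160 = (3*15)*sqrt(-131 - 135) + 160 = 45*sqrt(-266) + 160 = 45*(I*sqrt(266)) + 160 = 45*I*sqrt(266) + 160 = 160 + 45*I*sqrt(266)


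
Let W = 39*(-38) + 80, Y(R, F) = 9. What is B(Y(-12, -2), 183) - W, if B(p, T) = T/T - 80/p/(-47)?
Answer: 593549/423 ≈ 1403.2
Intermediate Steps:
B(p, T) = 1 + 80/(47*p) (B(p, T) = 1 - 80/p*(-1/47) = 1 + 80/(47*p))
W = -1402 (W = -1482 + 80 = -1402)
B(Y(-12, -2), 183) - W = (80/47 + 9)/9 - 1*(-1402) = (⅑)*(503/47) + 1402 = 503/423 + 1402 = 593549/423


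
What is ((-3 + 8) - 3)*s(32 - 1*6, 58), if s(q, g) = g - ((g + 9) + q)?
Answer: -70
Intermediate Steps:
s(q, g) = -9 - q (s(q, g) = g - ((9 + g) + q) = g - (9 + g + q) = g + (-9 - g - q) = -9 - q)
((-3 + 8) - 3)*s(32 - 1*6, 58) = ((-3 + 8) - 3)*(-9 - (32 - 1*6)) = (5 - 3)*(-9 - (32 - 6)) = 2*(-9 - 1*26) = 2*(-9 - 26) = 2*(-35) = -70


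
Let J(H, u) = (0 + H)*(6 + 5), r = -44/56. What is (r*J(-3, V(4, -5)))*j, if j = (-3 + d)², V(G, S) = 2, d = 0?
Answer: 3267/14 ≈ 233.36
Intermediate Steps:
r = -11/14 (r = -44*1/56 = -11/14 ≈ -0.78571)
J(H, u) = 11*H (J(H, u) = H*11 = 11*H)
j = 9 (j = (-3 + 0)² = (-3)² = 9)
(r*J(-3, V(4, -5)))*j = -121*(-3)/14*9 = -11/14*(-33)*9 = (363/14)*9 = 3267/14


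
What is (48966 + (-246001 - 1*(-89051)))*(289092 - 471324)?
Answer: 19678140288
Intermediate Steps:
(48966 + (-246001 - 1*(-89051)))*(289092 - 471324) = (48966 + (-246001 + 89051))*(-182232) = (48966 - 156950)*(-182232) = -107984*(-182232) = 19678140288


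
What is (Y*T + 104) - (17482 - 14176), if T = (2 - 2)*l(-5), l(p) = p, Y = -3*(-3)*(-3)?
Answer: -3202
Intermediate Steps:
Y = -27 (Y = 9*(-3) = -27)
T = 0 (T = (2 - 2)*(-5) = 0*(-5) = 0)
(Y*T + 104) - (17482 - 14176) = (-27*0 + 104) - (17482 - 14176) = (0 + 104) - 1*3306 = 104 - 3306 = -3202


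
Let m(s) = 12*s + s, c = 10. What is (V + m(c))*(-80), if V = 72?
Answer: -16160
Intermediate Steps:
m(s) = 13*s
(V + m(c))*(-80) = (72 + 13*10)*(-80) = (72 + 130)*(-80) = 202*(-80) = -16160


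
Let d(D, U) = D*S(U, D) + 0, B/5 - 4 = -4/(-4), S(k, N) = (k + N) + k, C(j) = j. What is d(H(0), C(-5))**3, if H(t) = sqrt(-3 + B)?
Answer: 155848 - 36520*sqrt(22) ≈ -15446.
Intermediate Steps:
S(k, N) = N + 2*k (S(k, N) = (N + k) + k = N + 2*k)
B = 25 (B = 20 + 5*(-4/(-4)) = 20 + 5*(-4*(-1/4)) = 20 + 5*1 = 20 + 5 = 25)
H(t) = sqrt(22) (H(t) = sqrt(-3 + 25) = sqrt(22))
d(D, U) = D*(D + 2*U) (d(D, U) = D*(D + 2*U) + 0 = D*(D + 2*U))
d(H(0), C(-5))**3 = (sqrt(22)*(sqrt(22) + 2*(-5)))**3 = (sqrt(22)*(sqrt(22) - 10))**3 = (sqrt(22)*(-10 + sqrt(22)))**3 = 22*sqrt(22)*(-10 + sqrt(22))**3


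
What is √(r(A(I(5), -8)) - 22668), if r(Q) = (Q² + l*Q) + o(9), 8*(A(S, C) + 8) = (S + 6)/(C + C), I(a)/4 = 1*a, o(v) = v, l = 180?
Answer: 7*I*√2011911/64 ≈ 155.14*I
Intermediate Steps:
I(a) = 4*a (I(a) = 4*(1*a) = 4*a)
A(S, C) = -8 + (6 + S)/(16*C) (A(S, C) = -8 + ((S + 6)/(C + C))/8 = -8 + ((6 + S)/((2*C)))/8 = -8 + ((6 + S)*(1/(2*C)))/8 = -8 + ((6 + S)/(2*C))/8 = -8 + (6 + S)/(16*C))
r(Q) = 9 + Q² + 180*Q (r(Q) = (Q² + 180*Q) + 9 = 9 + Q² + 180*Q)
√(r(A(I(5), -8)) - 22668) = √((9 + ((1/16)*(6 + 4*5 - 128*(-8))/(-8))² + 180*((1/16)*(6 + 4*5 - 128*(-8))/(-8))) - 22668) = √((9 + ((1/16)*(-⅛)*(6 + 20 + 1024))² + 180*((1/16)*(-⅛)*(6 + 20 + 1024))) - 22668) = √((9 + ((1/16)*(-⅛)*1050)² + 180*((1/16)*(-⅛)*1050)) - 22668) = √((9 + (-525/64)² + 180*(-525/64)) - 22668) = √((9 + 275625/4096 - 23625/16) - 22668) = √(-5735511/4096 - 22668) = √(-98583639/4096) = 7*I*√2011911/64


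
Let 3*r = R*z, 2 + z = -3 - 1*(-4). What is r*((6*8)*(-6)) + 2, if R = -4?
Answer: -382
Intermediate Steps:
z = -1 (z = -2 + (-3 - 1*(-4)) = -2 + (-3 + 4) = -2 + 1 = -1)
r = 4/3 (r = (-4*(-1))/3 = (⅓)*4 = 4/3 ≈ 1.3333)
r*((6*8)*(-6)) + 2 = 4*((6*8)*(-6))/3 + 2 = 4*(48*(-6))/3 + 2 = (4/3)*(-288) + 2 = -384 + 2 = -382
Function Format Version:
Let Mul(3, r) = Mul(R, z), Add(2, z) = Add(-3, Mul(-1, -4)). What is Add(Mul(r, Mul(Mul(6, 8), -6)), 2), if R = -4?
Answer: -382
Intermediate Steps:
z = -1 (z = Add(-2, Add(-3, Mul(-1, -4))) = Add(-2, Add(-3, 4)) = Add(-2, 1) = -1)
r = Rational(4, 3) (r = Mul(Rational(1, 3), Mul(-4, -1)) = Mul(Rational(1, 3), 4) = Rational(4, 3) ≈ 1.3333)
Add(Mul(r, Mul(Mul(6, 8), -6)), 2) = Add(Mul(Rational(4, 3), Mul(Mul(6, 8), -6)), 2) = Add(Mul(Rational(4, 3), Mul(48, -6)), 2) = Add(Mul(Rational(4, 3), -288), 2) = Add(-384, 2) = -382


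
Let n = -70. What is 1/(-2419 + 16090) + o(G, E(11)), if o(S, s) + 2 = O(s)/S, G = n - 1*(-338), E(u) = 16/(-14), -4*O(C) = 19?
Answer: -29569301/14655312 ≈ -2.0177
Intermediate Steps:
O(C) = -19/4 (O(C) = -¼*19 = -19/4)
E(u) = -8/7 (E(u) = 16*(-1/14) = -8/7)
G = 268 (G = -70 - 1*(-338) = -70 + 338 = 268)
o(S, s) = -2 - 19/(4*S)
1/(-2419 + 16090) + o(G, E(11)) = 1/(-2419 + 16090) + (-2 - 19/4/268) = 1/13671 + (-2 - 19/4*1/268) = 1/13671 + (-2 - 19/1072) = 1/13671 - 2163/1072 = -29569301/14655312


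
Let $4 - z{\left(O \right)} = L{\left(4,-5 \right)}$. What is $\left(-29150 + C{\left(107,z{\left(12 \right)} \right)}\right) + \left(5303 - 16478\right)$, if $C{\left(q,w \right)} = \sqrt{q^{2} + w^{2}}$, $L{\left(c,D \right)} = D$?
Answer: $-40325 + \sqrt{11530} \approx -40218.0$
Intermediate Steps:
$z{\left(O \right)} = 9$ ($z{\left(O \right)} = 4 - -5 = 4 + 5 = 9$)
$\left(-29150 + C{\left(107,z{\left(12 \right)} \right)}\right) + \left(5303 - 16478\right) = \left(-29150 + \sqrt{107^{2} + 9^{2}}\right) + \left(5303 - 16478\right) = \left(-29150 + \sqrt{11449 + 81}\right) + \left(5303 - 16478\right) = \left(-29150 + \sqrt{11530}\right) - 11175 = -40325 + \sqrt{11530}$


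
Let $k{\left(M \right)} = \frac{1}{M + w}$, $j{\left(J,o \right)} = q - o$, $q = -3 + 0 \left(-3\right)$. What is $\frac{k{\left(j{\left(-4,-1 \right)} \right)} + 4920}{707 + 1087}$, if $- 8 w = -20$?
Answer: $\frac{107}{39} \approx 2.7436$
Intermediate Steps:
$w = \frac{5}{2}$ ($w = \left(- \frac{1}{8}\right) \left(-20\right) = \frac{5}{2} \approx 2.5$)
$q = -3$ ($q = -3 + 0 = -3$)
$j{\left(J,o \right)} = -3 - o$
$k{\left(M \right)} = \frac{1}{\frac{5}{2} + M}$ ($k{\left(M \right)} = \frac{1}{M + \frac{5}{2}} = \frac{1}{\frac{5}{2} + M}$)
$\frac{k{\left(j{\left(-4,-1 \right)} \right)} + 4920}{707 + 1087} = \frac{\frac{2}{5 + 2 \left(-3 - -1\right)} + 4920}{707 + 1087} = \frac{\frac{2}{5 + 2 \left(-3 + 1\right)} + 4920}{1794} = \left(\frac{2}{5 + 2 \left(-2\right)} + 4920\right) \frac{1}{1794} = \left(\frac{2}{5 - 4} + 4920\right) \frac{1}{1794} = \left(\frac{2}{1} + 4920\right) \frac{1}{1794} = \left(2 \cdot 1 + 4920\right) \frac{1}{1794} = \left(2 + 4920\right) \frac{1}{1794} = 4922 \cdot \frac{1}{1794} = \frac{107}{39}$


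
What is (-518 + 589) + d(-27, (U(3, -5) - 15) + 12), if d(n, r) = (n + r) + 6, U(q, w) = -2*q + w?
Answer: 36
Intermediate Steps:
U(q, w) = w - 2*q
d(n, r) = 6 + n + r
(-518 + 589) + d(-27, (U(3, -5) - 15) + 12) = (-518 + 589) + (6 - 27 + (((-5 - 2*3) - 15) + 12)) = 71 + (6 - 27 + (((-5 - 6) - 15) + 12)) = 71 + (6 - 27 + ((-11 - 15) + 12)) = 71 + (6 - 27 + (-26 + 12)) = 71 + (6 - 27 - 14) = 71 - 35 = 36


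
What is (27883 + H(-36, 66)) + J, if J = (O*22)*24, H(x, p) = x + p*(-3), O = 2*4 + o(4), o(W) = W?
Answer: 33985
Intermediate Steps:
O = 12 (O = 2*4 + 4 = 8 + 4 = 12)
H(x, p) = x - 3*p
J = 6336 (J = (12*22)*24 = 264*24 = 6336)
(27883 + H(-36, 66)) + J = (27883 + (-36 - 3*66)) + 6336 = (27883 + (-36 - 198)) + 6336 = (27883 - 234) + 6336 = 27649 + 6336 = 33985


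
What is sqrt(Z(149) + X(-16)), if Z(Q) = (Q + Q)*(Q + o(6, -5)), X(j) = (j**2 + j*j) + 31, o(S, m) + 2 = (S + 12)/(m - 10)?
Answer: sqrt(1099785)/5 ≈ 209.74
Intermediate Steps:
o(S, m) = -2 + (12 + S)/(-10 + m) (o(S, m) = -2 + (S + 12)/(m - 10) = -2 + (12 + S)/(-10 + m))
X(j) = 31 + 2*j**2 (X(j) = (j**2 + j**2) + 31 = 2*j**2 + 31 = 31 + 2*j**2)
Z(Q) = 2*Q*(-16/5 + Q) (Z(Q) = (Q + Q)*(Q + (32 + 6 - 2*(-5))/(-10 - 5)) = (2*Q)*(Q + (32 + 6 + 10)/(-15)) = (2*Q)*(Q - 1/15*48) = (2*Q)*(Q - 16/5) = (2*Q)*(-16/5 + Q) = 2*Q*(-16/5 + Q))
sqrt(Z(149) + X(-16)) = sqrt((2/5)*149*(-16 + 5*149) + (31 + 2*(-16)**2)) = sqrt((2/5)*149*(-16 + 745) + (31 + 2*256)) = sqrt((2/5)*149*729 + (31 + 512)) = sqrt(217242/5 + 543) = sqrt(219957/5) = sqrt(1099785)/5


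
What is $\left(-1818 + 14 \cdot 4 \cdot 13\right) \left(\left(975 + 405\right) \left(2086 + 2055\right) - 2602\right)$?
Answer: $-6226056020$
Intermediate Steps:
$\left(-1818 + 14 \cdot 4 \cdot 13\right) \left(\left(975 + 405\right) \left(2086 + 2055\right) - 2602\right) = \left(-1818 + 56 \cdot 13\right) \left(1380 \cdot 4141 - 2602\right) = \left(-1818 + 728\right) \left(5714580 - 2602\right) = \left(-1090\right) 5711978 = -6226056020$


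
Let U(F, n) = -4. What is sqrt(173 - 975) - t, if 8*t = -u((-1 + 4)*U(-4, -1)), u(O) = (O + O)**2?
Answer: 72 + I*sqrt(802) ≈ 72.0 + 28.32*I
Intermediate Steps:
u(O) = 4*O**2 (u(O) = (2*O)**2 = 4*O**2)
t = -72 (t = (-4*((-1 + 4)*(-4))**2)/8 = (-4*(3*(-4))**2)/8 = (-4*(-12)**2)/8 = (-4*144)/8 = (-1*576)/8 = (1/8)*(-576) = -72)
sqrt(173 - 975) - t = sqrt(173 - 975) - 1*(-72) = sqrt(-802) + 72 = I*sqrt(802) + 72 = 72 + I*sqrt(802)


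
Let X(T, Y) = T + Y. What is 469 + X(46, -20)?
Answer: 495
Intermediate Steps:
469 + X(46, -20) = 469 + (46 - 20) = 469 + 26 = 495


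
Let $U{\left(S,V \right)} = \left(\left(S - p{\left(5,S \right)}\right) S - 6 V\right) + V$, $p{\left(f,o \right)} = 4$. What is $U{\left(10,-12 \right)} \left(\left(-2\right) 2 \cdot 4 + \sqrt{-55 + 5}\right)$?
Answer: $-1920 + 600 i \sqrt{2} \approx -1920.0 + 848.53 i$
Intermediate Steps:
$U{\left(S,V \right)} = - 5 V + S \left(-4 + S\right)$ ($U{\left(S,V \right)} = \left(\left(S - 4\right) S - 6 V\right) + V = \left(\left(-4 + S\right) S - 6 V\right) + V = \left(S \left(-4 + S\right) - 6 V\right) + V = \left(- 6 V + S \left(-4 + S\right)\right) + V = - 5 V + S \left(-4 + S\right)$)
$U{\left(10,-12 \right)} \left(\left(-2\right) 2 \cdot 4 + \sqrt{-55 + 5}\right) = \left(10^{2} - -60 - 40\right) \left(\left(-2\right) 2 \cdot 4 + \sqrt{-55 + 5}\right) = \left(100 + 60 - 40\right) \left(\left(-4\right) 4 + \sqrt{-50}\right) = 120 \left(-16 + 5 i \sqrt{2}\right) = -1920 + 600 i \sqrt{2}$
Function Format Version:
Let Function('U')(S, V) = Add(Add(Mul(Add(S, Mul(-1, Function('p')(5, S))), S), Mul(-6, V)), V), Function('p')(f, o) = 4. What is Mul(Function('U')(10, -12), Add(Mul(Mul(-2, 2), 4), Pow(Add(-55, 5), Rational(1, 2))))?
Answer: Add(-1920, Mul(600, I, Pow(2, Rational(1, 2)))) ≈ Add(-1920.0, Mul(848.53, I))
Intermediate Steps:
Function('U')(S, V) = Add(Mul(-5, V), Mul(S, Add(-4, S))) (Function('U')(S, V) = Add(Add(Mul(Add(S, Mul(-1, 4)), S), Mul(-6, V)), V) = Add(Add(Mul(Add(S, -4), S), Mul(-6, V)), V) = Add(Add(Mul(Add(-4, S), S), Mul(-6, V)), V) = Add(Add(Mul(S, Add(-4, S)), Mul(-6, V)), V) = Add(Add(Mul(-6, V), Mul(S, Add(-4, S))), V) = Add(Mul(-5, V), Mul(S, Add(-4, S))))
Mul(Function('U')(10, -12), Add(Mul(Mul(-2, 2), 4), Pow(Add(-55, 5), Rational(1, 2)))) = Mul(Add(Pow(10, 2), Mul(-5, -12), Mul(-4, 10)), Add(Mul(Mul(-2, 2), 4), Pow(Add(-55, 5), Rational(1, 2)))) = Mul(Add(100, 60, -40), Add(Mul(-4, 4), Pow(-50, Rational(1, 2)))) = Mul(120, Add(-16, Mul(5, I, Pow(2, Rational(1, 2))))) = Add(-1920, Mul(600, I, Pow(2, Rational(1, 2))))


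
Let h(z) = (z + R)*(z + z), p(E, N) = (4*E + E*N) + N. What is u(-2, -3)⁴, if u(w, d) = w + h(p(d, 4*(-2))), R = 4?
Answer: 14776336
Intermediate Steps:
p(E, N) = N + 4*E + E*N
h(z) = 2*z*(4 + z) (h(z) = (z + 4)*(z + z) = (4 + z)*(2*z) = 2*z*(4 + z))
u(w, d) = w + 2*(-8 - 4*d)*(-4 - 4*d) (u(w, d) = w + 2*(4*(-2) + 4*d + d*(4*(-2)))*(4 + (4*(-2) + 4*d + d*(4*(-2)))) = w + 2*(-8 + 4*d + d*(-8))*(4 + (-8 + 4*d + d*(-8))) = w + 2*(-8 + 4*d - 8*d)*(4 + (-8 + 4*d - 8*d)) = w + 2*(-8 - 4*d)*(4 + (-8 - 4*d)) = w + 2*(-8 - 4*d)*(-4 - 4*d))
u(-2, -3)⁴ = (64 - 2 + 32*(-3)² + 96*(-3))⁴ = (64 - 2 + 32*9 - 288)⁴ = (64 - 2 + 288 - 288)⁴ = 62⁴ = 14776336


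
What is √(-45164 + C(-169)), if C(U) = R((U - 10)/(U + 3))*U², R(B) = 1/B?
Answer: 33*I*√549530/179 ≈ 136.66*I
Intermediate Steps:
C(U) = U²*(3 + U)/(-10 + U) (C(U) = U²/(((U - 10)/(U + 3))) = U²/(((-10 + U)/(3 + U))) = ((3 + U)/(-10 + U))*U² = U²*(3 + U)/(-10 + U))
√(-45164 + C(-169)) = √(-45164 + (-169)²*(3 - 169)/(-10 - 169)) = √(-45164 + 28561*(-166)/(-179)) = √(-45164 + 28561*(-1/179)*(-166)) = √(-45164 + 4741126/179) = √(-3343230/179) = 33*I*√549530/179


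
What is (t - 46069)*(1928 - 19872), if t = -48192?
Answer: 1691419384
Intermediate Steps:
(t - 46069)*(1928 - 19872) = (-48192 - 46069)*(1928 - 19872) = -94261*(-17944) = 1691419384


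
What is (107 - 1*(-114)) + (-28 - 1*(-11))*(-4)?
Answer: 289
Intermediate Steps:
(107 - 1*(-114)) + (-28 - 1*(-11))*(-4) = (107 + 114) + (-28 + 11)*(-4) = 221 - 17*(-4) = 221 + 68 = 289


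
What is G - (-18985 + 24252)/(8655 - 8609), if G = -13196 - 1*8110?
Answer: -42841/2 ≈ -21421.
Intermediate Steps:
G = -21306 (G = -13196 - 8110 = -21306)
G - (-18985 + 24252)/(8655 - 8609) = -21306 - (-18985 + 24252)/(8655 - 8609) = -21306 - 5267/46 = -21306 - 1*229/2 = -21306 - 229/2 = -42841/2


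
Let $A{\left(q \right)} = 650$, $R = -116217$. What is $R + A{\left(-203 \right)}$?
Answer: $-115567$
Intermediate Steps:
$R + A{\left(-203 \right)} = -116217 + 650 = -115567$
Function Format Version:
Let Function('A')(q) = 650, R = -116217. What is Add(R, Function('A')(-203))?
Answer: -115567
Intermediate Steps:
Add(R, Function('A')(-203)) = Add(-116217, 650) = -115567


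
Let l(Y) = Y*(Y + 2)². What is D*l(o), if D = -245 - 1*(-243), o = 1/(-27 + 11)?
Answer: 961/2048 ≈ 0.46924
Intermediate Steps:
o = -1/16 (o = 1/(-16) = -1/16 ≈ -0.062500)
l(Y) = Y*(2 + Y)²
D = -2 (D = -245 + 243 = -2)
D*l(o) = -(-1)*(2 - 1/16)²/8 = -(-1)*(31/16)²/8 = -(-1)*961/(8*256) = -2*(-961/4096) = 961/2048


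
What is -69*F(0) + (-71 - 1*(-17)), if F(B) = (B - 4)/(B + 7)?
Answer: -102/7 ≈ -14.571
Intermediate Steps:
F(B) = (-4 + B)/(7 + B)
-69*F(0) + (-71 - 1*(-17)) = -69*(-4 + 0)/(7 + 0) + (-71 - 1*(-17)) = -69*(-4)/7 + (-71 + 17) = -69*(-4)/7 - 54 = -69*(-4/7) - 54 = 276/7 - 54 = -102/7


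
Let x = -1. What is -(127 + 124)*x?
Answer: 251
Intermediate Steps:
-(127 + 124)*x = -(127 + 124)*(-1) = -251*(-1) = -1*(-251) = 251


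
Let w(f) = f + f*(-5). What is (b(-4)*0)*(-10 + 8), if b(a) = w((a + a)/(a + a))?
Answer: 0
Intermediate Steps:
w(f) = -4*f (w(f) = f - 5*f = -4*f)
b(a) = -4 (b(a) = -4*(a + a)/(a + a) = -4*2*a/(2*a) = -4*2*a*1/(2*a) = -4*1 = -4)
(b(-4)*0)*(-10 + 8) = (-4*0)*(-10 + 8) = 0*(-2) = 0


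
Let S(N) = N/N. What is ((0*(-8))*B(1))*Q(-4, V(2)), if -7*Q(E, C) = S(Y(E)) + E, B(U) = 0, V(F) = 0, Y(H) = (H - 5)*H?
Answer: 0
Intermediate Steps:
Y(H) = H*(-5 + H) (Y(H) = (-5 + H)*H = H*(-5 + H))
S(N) = 1
Q(E, C) = -⅐ - E/7 (Q(E, C) = -(1 + E)/7 = -⅐ - E/7)
((0*(-8))*B(1))*Q(-4, V(2)) = ((0*(-8))*0)*(-⅐ - ⅐*(-4)) = (0*0)*(-⅐ + 4/7) = 0*(3/7) = 0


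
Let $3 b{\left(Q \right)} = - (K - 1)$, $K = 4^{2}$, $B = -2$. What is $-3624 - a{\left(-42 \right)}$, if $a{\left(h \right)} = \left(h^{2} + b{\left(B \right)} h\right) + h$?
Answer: $-5556$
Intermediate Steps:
$K = 16$
$b{\left(Q \right)} = -5$ ($b{\left(Q \right)} = \frac{\left(-1\right) \left(16 - 1\right)}{3} = \frac{\left(-1\right) 15}{3} = \frac{1}{3} \left(-15\right) = -5$)
$a{\left(h \right)} = h^{2} - 4 h$ ($a{\left(h \right)} = \left(h^{2} - 5 h\right) + h = h^{2} - 4 h$)
$-3624 - a{\left(-42 \right)} = -3624 - - 42 \left(-4 - 42\right) = -3624 - \left(-42\right) \left(-46\right) = -3624 - 1932 = -5556$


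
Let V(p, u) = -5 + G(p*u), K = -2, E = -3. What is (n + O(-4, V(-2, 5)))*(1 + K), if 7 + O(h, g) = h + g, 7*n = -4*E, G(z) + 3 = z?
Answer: 191/7 ≈ 27.286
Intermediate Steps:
G(z) = -3 + z
n = 12/7 (n = (-4*(-3))/7 = (⅐)*12 = 12/7 ≈ 1.7143)
V(p, u) = -8 + p*u (V(p, u) = -5 + (-3 + p*u) = -8 + p*u)
O(h, g) = -7 + g + h (O(h, g) = -7 + (h + g) = -7 + (g + h) = -7 + g + h)
(n + O(-4, V(-2, 5)))*(1 + K) = (12/7 + (-7 + (-8 - 2*5) - 4))*(1 - 2) = (12/7 + (-7 + (-8 - 10) - 4))*(-1) = (12/7 + (-7 - 18 - 4))*(-1) = (12/7 - 29)*(-1) = -191/7*(-1) = 191/7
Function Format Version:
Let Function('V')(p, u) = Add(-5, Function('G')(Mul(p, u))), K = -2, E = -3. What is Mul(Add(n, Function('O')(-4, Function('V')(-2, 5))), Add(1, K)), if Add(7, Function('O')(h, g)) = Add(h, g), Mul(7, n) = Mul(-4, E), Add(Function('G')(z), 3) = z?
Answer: Rational(191, 7) ≈ 27.286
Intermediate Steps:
Function('G')(z) = Add(-3, z)
n = Rational(12, 7) (n = Mul(Rational(1, 7), Mul(-4, -3)) = Mul(Rational(1, 7), 12) = Rational(12, 7) ≈ 1.7143)
Function('V')(p, u) = Add(-8, Mul(p, u)) (Function('V')(p, u) = Add(-5, Add(-3, Mul(p, u))) = Add(-8, Mul(p, u)))
Function('O')(h, g) = Add(-7, g, h) (Function('O')(h, g) = Add(-7, Add(h, g)) = Add(-7, Add(g, h)) = Add(-7, g, h))
Mul(Add(n, Function('O')(-4, Function('V')(-2, 5))), Add(1, K)) = Mul(Add(Rational(12, 7), Add(-7, Add(-8, Mul(-2, 5)), -4)), Add(1, -2)) = Mul(Add(Rational(12, 7), Add(-7, Add(-8, -10), -4)), -1) = Mul(Add(Rational(12, 7), Add(-7, -18, -4)), -1) = Mul(Add(Rational(12, 7), -29), -1) = Mul(Rational(-191, 7), -1) = Rational(191, 7)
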